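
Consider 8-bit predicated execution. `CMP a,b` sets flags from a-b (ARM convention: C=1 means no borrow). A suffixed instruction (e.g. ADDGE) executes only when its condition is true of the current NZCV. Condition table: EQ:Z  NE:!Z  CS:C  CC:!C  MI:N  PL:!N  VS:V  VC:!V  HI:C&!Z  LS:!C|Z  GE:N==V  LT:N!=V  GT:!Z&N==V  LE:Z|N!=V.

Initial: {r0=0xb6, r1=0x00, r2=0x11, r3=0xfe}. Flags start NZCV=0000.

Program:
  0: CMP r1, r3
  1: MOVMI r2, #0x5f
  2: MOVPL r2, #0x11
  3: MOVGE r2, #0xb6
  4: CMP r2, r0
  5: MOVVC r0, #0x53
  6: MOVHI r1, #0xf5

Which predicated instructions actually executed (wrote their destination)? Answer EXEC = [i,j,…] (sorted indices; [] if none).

0: ✓ CMP  NZCV=0000
1: · MOVMI
2: ✓ MOVPL  r2←0x11
3: ✓ MOVGE  r2←0xb6
4: ✓ CMP  NZCV=0110
5: ✓ MOVVC  r0←0x53
6: · MOVHI

EXEC = [2,3,5]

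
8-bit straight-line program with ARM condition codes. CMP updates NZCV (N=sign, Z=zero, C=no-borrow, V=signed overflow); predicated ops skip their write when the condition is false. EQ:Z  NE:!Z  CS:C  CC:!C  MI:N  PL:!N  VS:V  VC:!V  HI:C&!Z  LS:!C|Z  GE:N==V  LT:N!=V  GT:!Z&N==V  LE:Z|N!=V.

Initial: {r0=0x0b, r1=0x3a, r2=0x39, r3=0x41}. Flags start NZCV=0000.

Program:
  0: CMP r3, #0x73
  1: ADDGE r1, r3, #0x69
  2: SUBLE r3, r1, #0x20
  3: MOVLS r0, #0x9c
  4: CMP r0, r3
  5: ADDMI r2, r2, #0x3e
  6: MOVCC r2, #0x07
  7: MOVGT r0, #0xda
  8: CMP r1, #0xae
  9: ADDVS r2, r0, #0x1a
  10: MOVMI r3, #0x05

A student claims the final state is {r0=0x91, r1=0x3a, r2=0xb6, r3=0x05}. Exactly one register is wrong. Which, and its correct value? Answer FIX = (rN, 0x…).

[0] flags=1000 → (cmp)
[1] flags=1000 GE?F → skip
[2] flags=1000 LE?T → r3=0x1a
[3] flags=1000 LS?T → r0=0x9c
[4] flags=1010 → (cmp)
[5] flags=1010 MI?T → r2=0x77
[6] flags=1010 CC?F → skip
[7] flags=1010 GT?F → skip
[8] flags=1001 → (cmp)
[9] flags=1001 VS?T → r2=0xb6
[10] flags=1001 MI?T → r3=0x05

FIX = (r0, 0x9c)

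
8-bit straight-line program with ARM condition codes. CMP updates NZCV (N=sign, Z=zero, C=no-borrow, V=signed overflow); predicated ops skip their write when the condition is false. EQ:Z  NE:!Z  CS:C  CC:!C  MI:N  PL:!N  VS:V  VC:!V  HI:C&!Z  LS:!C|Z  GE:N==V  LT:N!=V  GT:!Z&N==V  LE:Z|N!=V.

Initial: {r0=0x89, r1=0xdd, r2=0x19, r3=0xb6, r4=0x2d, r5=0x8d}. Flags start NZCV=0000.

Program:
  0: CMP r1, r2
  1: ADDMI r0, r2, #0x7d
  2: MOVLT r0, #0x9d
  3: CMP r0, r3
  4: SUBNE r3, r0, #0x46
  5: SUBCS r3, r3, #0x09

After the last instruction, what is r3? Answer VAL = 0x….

VAL = 0x57

0: ✓ CMP  NZCV=1010
1: ✓ ADDMI  r0←0x96
2: ✓ MOVLT  r0←0x9d
3: ✓ CMP  NZCV=1000
4: ✓ SUBNE  r3←0x57
5: · SUBCS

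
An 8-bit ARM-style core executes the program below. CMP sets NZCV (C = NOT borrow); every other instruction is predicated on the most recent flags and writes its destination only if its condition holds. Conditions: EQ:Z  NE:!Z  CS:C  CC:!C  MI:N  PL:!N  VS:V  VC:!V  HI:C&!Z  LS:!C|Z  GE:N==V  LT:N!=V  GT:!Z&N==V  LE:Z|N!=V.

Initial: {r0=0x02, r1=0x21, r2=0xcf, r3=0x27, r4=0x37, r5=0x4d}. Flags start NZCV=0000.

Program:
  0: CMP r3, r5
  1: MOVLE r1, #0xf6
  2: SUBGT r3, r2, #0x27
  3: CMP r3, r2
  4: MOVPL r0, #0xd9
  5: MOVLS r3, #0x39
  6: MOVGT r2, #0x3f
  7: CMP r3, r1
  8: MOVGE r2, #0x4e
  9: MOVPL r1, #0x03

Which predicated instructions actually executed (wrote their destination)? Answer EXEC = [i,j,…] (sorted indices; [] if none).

[0] flags=1000 → (cmp)
[1] flags=1000 LE?T → r1=0xf6
[2] flags=1000 GT?F → skip
[3] flags=0000 → (cmp)
[4] flags=0000 PL?T → r0=0xd9
[5] flags=0000 LS?T → r3=0x39
[6] flags=0000 GT?T → r2=0x3f
[7] flags=0000 → (cmp)
[8] flags=0000 GE?T → r2=0x4e
[9] flags=0000 PL?T → r1=0x03

EXEC = [1,4,5,6,8,9]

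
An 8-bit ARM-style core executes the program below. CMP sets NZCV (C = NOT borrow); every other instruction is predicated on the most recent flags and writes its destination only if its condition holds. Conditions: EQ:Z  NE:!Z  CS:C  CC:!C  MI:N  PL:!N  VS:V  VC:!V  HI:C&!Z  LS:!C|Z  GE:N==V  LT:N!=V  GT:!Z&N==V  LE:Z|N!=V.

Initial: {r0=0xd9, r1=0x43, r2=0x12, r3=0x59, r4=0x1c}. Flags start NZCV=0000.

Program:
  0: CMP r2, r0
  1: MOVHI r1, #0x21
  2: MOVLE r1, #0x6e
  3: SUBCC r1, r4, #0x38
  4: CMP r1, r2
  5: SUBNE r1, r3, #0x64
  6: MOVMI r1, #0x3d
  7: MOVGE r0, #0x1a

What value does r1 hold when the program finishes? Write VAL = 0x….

0: ✓ CMP  NZCV=0000
1: · MOVHI
2: · MOVLE
3: ✓ SUBCC  r1←0xe4
4: ✓ CMP  NZCV=1010
5: ✓ SUBNE  r1←0xf5
6: ✓ MOVMI  r1←0x3d
7: · MOVGE

VAL = 0x3d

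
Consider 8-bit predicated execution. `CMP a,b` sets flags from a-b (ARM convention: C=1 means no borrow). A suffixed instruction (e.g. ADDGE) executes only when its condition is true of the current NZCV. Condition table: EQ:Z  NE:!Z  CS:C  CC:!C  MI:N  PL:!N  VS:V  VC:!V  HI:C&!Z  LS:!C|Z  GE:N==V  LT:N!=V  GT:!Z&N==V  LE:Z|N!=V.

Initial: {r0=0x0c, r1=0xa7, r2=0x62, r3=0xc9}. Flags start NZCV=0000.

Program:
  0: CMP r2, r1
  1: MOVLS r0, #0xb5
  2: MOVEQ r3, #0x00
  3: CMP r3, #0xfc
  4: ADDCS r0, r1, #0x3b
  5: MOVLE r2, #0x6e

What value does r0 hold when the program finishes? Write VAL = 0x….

VAL = 0xb5

[0] flags=1001 → (cmp)
[1] flags=1001 LS?T → r0=0xb5
[2] flags=1001 EQ?F → skip
[3] flags=1000 → (cmp)
[4] flags=1000 CS?F → skip
[5] flags=1000 LE?T → r2=0x6e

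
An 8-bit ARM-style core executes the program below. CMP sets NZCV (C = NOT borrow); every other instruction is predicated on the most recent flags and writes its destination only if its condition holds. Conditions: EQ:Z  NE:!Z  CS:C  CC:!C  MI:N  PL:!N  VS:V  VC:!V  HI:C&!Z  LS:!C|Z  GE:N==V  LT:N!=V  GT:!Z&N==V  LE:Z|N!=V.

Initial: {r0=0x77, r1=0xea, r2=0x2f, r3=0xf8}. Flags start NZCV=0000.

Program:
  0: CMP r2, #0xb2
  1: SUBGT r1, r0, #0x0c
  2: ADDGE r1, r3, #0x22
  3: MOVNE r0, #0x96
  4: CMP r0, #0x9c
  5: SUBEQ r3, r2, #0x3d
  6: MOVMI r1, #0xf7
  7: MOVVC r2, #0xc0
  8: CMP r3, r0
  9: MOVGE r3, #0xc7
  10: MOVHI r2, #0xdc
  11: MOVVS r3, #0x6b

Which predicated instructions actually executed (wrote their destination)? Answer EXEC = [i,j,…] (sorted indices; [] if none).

0: ✓ CMP  NZCV=0000
1: ✓ SUBGT  r1←0x6b
2: ✓ ADDGE  r1←0x1a
3: ✓ MOVNE  r0←0x96
4: ✓ CMP  NZCV=1000
5: · SUBEQ
6: ✓ MOVMI  r1←0xf7
7: ✓ MOVVC  r2←0xc0
8: ✓ CMP  NZCV=0010
9: ✓ MOVGE  r3←0xc7
10: ✓ MOVHI  r2←0xdc
11: · MOVVS

EXEC = [1,2,3,6,7,9,10]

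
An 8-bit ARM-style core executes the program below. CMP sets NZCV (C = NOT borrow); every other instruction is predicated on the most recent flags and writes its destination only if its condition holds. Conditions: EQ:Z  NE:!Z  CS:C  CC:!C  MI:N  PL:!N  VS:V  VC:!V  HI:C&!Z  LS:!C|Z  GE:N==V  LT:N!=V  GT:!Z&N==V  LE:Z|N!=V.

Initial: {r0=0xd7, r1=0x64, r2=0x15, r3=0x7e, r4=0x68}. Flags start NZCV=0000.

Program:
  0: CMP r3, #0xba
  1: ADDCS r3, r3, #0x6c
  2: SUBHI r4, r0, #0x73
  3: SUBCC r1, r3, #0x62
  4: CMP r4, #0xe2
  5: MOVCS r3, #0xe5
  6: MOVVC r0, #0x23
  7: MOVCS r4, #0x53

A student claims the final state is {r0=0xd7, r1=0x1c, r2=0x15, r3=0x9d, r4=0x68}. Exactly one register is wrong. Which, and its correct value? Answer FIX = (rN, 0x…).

FIX = (r3, 0x7e)

[0] flags=1001 → (cmp)
[1] flags=1001 CS?F → skip
[2] flags=1001 HI?F → skip
[3] flags=1001 CC?T → r1=0x1c
[4] flags=1001 → (cmp)
[5] flags=1001 CS?F → skip
[6] flags=1001 VC?F → skip
[7] flags=1001 CS?F → skip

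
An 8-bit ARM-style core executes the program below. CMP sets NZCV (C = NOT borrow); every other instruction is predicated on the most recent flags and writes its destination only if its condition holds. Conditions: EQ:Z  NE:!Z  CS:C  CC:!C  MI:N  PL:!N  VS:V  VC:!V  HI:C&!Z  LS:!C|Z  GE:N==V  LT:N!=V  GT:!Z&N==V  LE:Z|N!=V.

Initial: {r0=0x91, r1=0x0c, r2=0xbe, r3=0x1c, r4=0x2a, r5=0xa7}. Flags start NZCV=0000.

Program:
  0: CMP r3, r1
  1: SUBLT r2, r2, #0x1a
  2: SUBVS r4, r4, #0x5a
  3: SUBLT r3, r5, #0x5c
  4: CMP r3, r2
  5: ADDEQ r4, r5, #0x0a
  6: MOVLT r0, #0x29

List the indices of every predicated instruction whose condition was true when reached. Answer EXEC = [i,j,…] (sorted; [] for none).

EXEC = []

[0] flags=0010 → (cmp)
[1] flags=0010 LT?F → skip
[2] flags=0010 VS?F → skip
[3] flags=0010 LT?F → skip
[4] flags=0000 → (cmp)
[5] flags=0000 EQ?F → skip
[6] flags=0000 LT?F → skip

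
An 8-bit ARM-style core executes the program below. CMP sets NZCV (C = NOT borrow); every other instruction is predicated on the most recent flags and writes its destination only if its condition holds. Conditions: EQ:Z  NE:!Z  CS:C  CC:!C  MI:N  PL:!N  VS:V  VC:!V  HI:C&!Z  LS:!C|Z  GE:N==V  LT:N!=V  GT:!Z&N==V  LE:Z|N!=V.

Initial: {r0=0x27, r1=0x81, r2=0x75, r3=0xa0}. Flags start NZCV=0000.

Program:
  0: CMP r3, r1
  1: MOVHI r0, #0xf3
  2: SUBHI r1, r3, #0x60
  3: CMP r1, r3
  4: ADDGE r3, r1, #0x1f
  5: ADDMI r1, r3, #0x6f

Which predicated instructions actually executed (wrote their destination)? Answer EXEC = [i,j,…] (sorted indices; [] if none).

EXEC = [1,2,4,5]

0: ✓ CMP  NZCV=0010
1: ✓ MOVHI  r0←0xf3
2: ✓ SUBHI  r1←0x40
3: ✓ CMP  NZCV=1001
4: ✓ ADDGE  r3←0x5f
5: ✓ ADDMI  r1←0xce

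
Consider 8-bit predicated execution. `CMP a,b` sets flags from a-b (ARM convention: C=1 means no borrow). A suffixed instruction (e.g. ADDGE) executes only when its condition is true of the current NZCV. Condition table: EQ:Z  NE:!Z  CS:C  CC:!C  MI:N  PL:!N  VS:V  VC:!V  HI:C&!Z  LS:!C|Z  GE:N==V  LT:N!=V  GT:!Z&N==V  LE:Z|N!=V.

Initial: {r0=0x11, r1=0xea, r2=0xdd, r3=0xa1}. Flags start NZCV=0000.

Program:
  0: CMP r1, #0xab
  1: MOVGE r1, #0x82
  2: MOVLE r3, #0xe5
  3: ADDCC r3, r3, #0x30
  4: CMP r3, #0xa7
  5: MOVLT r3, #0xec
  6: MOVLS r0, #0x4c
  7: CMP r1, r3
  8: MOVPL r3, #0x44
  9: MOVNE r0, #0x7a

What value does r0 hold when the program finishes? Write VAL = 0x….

[0] flags=0010 → (cmp)
[1] flags=0010 GE?T → r1=0x82
[2] flags=0010 LE?F → skip
[3] flags=0010 CC?F → skip
[4] flags=1000 → (cmp)
[5] flags=1000 LT?T → r3=0xec
[6] flags=1000 LS?T → r0=0x4c
[7] flags=1000 → (cmp)
[8] flags=1000 PL?F → skip
[9] flags=1000 NE?T → r0=0x7a

VAL = 0x7a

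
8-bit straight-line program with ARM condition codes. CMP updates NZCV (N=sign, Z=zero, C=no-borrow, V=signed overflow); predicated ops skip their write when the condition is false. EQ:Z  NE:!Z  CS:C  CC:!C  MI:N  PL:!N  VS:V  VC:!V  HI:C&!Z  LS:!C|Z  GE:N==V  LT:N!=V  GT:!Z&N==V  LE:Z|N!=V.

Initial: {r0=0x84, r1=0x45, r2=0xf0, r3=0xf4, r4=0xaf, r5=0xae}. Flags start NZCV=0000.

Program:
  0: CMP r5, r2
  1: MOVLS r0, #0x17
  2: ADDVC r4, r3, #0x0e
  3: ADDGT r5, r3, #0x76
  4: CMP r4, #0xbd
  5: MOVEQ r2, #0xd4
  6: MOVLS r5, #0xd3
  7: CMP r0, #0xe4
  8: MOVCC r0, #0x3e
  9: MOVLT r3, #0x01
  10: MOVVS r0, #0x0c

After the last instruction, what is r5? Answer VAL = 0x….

VAL = 0xd3

0: ✓ CMP  NZCV=1000
1: ✓ MOVLS  r0←0x17
2: ✓ ADDVC  r4←0x02
3: · ADDGT
4: ✓ CMP  NZCV=0000
5: · MOVEQ
6: ✓ MOVLS  r5←0xd3
7: ✓ CMP  NZCV=0000
8: ✓ MOVCC  r0←0x3e
9: · MOVLT
10: · MOVVS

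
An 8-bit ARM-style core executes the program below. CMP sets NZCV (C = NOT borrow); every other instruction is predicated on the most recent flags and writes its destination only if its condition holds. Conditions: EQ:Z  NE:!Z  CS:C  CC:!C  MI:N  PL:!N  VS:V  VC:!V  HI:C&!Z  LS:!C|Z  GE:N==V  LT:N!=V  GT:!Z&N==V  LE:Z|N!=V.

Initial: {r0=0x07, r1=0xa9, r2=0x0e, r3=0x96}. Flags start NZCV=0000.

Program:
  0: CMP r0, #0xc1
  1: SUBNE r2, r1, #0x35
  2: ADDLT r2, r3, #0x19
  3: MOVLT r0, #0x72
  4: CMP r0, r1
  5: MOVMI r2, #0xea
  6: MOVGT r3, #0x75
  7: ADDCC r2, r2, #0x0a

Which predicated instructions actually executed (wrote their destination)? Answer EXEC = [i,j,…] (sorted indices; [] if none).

EXEC = [1,6,7]

0: ✓ CMP  NZCV=0000
1: ✓ SUBNE  r2←0x74
2: · ADDLT
3: · MOVLT
4: ✓ CMP  NZCV=0000
5: · MOVMI
6: ✓ MOVGT  r3←0x75
7: ✓ ADDCC  r2←0x7e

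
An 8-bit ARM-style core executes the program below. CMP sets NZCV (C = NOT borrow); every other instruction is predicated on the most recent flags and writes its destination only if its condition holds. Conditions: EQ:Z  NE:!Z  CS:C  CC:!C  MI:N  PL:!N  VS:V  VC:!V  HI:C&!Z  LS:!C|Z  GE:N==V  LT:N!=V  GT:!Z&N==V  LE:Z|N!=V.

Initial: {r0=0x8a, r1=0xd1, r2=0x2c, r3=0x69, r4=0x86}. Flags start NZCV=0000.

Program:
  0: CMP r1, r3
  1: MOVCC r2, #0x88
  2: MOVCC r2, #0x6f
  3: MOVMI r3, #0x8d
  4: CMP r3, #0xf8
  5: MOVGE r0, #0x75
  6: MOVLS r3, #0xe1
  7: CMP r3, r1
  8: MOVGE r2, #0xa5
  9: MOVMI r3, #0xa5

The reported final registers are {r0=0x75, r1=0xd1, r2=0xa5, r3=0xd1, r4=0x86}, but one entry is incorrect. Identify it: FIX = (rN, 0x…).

FIX = (r3, 0xe1)

0: ✓ CMP  NZCV=0011
1: · MOVCC
2: · MOVCC
3: · MOVMI
4: ✓ CMP  NZCV=0000
5: ✓ MOVGE  r0←0x75
6: ✓ MOVLS  r3←0xe1
7: ✓ CMP  NZCV=0010
8: ✓ MOVGE  r2←0xa5
9: · MOVMI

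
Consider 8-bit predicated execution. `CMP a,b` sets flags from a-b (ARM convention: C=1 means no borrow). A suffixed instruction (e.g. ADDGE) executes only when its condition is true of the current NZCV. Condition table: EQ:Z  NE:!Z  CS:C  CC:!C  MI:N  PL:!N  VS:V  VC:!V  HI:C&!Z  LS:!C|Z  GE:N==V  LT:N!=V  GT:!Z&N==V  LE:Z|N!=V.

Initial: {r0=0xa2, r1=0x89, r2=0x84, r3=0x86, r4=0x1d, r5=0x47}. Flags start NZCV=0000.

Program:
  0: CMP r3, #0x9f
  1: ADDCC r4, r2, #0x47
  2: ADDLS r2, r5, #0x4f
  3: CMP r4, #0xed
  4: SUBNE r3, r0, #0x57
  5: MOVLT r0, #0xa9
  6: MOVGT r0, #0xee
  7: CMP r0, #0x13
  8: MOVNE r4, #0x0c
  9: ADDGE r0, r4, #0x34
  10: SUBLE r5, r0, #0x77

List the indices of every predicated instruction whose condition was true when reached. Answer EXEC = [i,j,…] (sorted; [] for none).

EXEC = [1,2,4,5,8,10]

[0] flags=1000 → (cmp)
[1] flags=1000 CC?T → r4=0xcb
[2] flags=1000 LS?T → r2=0x96
[3] flags=1000 → (cmp)
[4] flags=1000 NE?T → r3=0x4b
[5] flags=1000 LT?T → r0=0xa9
[6] flags=1000 GT?F → skip
[7] flags=1010 → (cmp)
[8] flags=1010 NE?T → r4=0x0c
[9] flags=1010 GE?F → skip
[10] flags=1010 LE?T → r5=0x32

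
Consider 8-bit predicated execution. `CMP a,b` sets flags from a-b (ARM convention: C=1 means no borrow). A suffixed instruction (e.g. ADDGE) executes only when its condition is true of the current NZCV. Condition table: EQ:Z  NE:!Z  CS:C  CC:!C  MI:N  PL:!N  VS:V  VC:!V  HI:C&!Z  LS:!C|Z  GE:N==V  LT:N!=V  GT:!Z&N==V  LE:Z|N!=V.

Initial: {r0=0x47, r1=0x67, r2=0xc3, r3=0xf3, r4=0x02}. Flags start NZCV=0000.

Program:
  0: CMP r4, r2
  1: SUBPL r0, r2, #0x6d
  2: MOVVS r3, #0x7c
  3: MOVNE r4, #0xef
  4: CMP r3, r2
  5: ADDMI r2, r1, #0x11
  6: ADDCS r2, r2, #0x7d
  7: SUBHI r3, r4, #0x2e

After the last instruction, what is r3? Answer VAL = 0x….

VAL = 0xc1

[0] flags=0000 → (cmp)
[1] flags=0000 PL?T → r0=0x56
[2] flags=0000 VS?F → skip
[3] flags=0000 NE?T → r4=0xef
[4] flags=0010 → (cmp)
[5] flags=0010 MI?F → skip
[6] flags=0010 CS?T → r2=0x40
[7] flags=0010 HI?T → r3=0xc1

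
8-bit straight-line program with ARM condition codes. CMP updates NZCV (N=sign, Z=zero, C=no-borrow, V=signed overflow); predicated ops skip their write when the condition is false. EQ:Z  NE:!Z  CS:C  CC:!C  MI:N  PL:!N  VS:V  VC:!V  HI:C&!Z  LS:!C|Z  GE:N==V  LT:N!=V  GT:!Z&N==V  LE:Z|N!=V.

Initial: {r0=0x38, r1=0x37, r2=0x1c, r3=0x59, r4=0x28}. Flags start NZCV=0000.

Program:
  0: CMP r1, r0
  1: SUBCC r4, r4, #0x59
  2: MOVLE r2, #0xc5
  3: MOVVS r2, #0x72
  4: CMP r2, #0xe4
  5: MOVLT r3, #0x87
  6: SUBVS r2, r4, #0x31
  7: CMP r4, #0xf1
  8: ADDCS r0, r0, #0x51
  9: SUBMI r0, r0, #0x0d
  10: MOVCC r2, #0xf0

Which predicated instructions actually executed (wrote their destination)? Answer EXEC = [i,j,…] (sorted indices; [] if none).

[0] flags=1000 → (cmp)
[1] flags=1000 CC?T → r4=0xcf
[2] flags=1000 LE?T → r2=0xc5
[3] flags=1000 VS?F → skip
[4] flags=1000 → (cmp)
[5] flags=1000 LT?T → r3=0x87
[6] flags=1000 VS?F → skip
[7] flags=1000 → (cmp)
[8] flags=1000 CS?F → skip
[9] flags=1000 MI?T → r0=0x2b
[10] flags=1000 CC?T → r2=0xf0

EXEC = [1,2,5,9,10]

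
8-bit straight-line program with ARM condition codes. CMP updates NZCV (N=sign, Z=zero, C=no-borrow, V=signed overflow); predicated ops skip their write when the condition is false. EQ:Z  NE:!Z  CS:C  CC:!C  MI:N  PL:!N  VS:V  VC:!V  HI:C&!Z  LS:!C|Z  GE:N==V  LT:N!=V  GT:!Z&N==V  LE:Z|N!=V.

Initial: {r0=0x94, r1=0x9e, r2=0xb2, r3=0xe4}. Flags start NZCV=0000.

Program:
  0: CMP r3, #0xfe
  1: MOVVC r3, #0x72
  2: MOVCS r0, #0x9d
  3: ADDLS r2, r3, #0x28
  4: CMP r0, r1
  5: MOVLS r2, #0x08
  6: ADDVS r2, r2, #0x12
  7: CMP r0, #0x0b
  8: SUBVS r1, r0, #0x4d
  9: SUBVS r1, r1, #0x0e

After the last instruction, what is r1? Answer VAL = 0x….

0: ✓ CMP  NZCV=1000
1: ✓ MOVVC  r3←0x72
2: · MOVCS
3: ✓ ADDLS  r2←0x9a
4: ✓ CMP  NZCV=1000
5: ✓ MOVLS  r2←0x08
6: · ADDVS
7: ✓ CMP  NZCV=1010
8: · SUBVS
9: · SUBVS

VAL = 0x9e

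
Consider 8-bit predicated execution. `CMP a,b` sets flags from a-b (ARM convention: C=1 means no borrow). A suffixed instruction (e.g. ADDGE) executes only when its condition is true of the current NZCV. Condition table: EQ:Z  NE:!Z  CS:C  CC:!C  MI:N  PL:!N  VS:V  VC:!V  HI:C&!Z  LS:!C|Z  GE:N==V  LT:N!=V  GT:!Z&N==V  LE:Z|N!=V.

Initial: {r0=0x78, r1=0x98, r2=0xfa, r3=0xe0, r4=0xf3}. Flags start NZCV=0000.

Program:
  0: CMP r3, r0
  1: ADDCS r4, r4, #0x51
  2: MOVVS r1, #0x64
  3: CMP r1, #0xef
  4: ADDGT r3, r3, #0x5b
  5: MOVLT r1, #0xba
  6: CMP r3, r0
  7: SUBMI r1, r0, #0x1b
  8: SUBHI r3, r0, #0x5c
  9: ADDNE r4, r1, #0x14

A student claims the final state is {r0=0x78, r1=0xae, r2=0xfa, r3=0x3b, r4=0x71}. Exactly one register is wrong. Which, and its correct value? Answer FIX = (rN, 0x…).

0: ✓ CMP  NZCV=0011
1: ✓ ADDCS  r4←0x44
2: ✓ MOVVS  r1←0x64
3: ✓ CMP  NZCV=0000
4: ✓ ADDGT  r3←0x3b
5: · MOVLT
6: ✓ CMP  NZCV=1000
7: ✓ SUBMI  r1←0x5d
8: · SUBHI
9: ✓ ADDNE  r4←0x71

FIX = (r1, 0x5d)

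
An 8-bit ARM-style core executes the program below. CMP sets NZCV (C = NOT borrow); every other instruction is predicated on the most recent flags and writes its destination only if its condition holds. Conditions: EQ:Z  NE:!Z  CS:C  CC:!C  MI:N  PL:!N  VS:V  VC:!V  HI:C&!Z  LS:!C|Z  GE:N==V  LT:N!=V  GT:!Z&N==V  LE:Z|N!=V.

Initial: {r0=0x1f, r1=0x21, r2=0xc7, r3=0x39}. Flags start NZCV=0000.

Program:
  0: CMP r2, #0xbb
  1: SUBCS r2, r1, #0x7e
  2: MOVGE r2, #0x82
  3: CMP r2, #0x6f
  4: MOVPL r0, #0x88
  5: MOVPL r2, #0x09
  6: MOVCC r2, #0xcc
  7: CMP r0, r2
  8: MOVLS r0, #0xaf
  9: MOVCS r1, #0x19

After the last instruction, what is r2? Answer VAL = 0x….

VAL = 0x09

0: ✓ CMP  NZCV=0010
1: ✓ SUBCS  r2←0xa3
2: ✓ MOVGE  r2←0x82
3: ✓ CMP  NZCV=0011
4: ✓ MOVPL  r0←0x88
5: ✓ MOVPL  r2←0x09
6: · MOVCC
7: ✓ CMP  NZCV=0011
8: · MOVLS
9: ✓ MOVCS  r1←0x19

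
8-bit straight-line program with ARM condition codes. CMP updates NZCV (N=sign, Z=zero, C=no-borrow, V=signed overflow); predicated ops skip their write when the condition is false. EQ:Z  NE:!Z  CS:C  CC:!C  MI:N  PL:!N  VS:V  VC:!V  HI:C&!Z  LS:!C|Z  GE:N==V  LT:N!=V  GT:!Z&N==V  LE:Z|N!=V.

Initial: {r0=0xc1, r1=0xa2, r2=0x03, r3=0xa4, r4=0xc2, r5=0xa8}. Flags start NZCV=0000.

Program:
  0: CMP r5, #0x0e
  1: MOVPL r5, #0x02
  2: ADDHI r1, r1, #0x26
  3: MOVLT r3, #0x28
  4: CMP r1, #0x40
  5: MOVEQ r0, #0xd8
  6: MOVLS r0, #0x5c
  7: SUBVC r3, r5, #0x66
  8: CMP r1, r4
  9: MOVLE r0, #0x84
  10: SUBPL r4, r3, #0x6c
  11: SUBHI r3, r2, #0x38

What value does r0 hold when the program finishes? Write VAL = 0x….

VAL = 0xc1

[0] flags=1010 → (cmp)
[1] flags=1010 PL?F → skip
[2] flags=1010 HI?T → r1=0xc8
[3] flags=1010 LT?T → r3=0x28
[4] flags=1010 → (cmp)
[5] flags=1010 EQ?F → skip
[6] flags=1010 LS?F → skip
[7] flags=1010 VC?T → r3=0x42
[8] flags=0010 → (cmp)
[9] flags=0010 LE?F → skip
[10] flags=0010 PL?T → r4=0xd6
[11] flags=0010 HI?T → r3=0xcb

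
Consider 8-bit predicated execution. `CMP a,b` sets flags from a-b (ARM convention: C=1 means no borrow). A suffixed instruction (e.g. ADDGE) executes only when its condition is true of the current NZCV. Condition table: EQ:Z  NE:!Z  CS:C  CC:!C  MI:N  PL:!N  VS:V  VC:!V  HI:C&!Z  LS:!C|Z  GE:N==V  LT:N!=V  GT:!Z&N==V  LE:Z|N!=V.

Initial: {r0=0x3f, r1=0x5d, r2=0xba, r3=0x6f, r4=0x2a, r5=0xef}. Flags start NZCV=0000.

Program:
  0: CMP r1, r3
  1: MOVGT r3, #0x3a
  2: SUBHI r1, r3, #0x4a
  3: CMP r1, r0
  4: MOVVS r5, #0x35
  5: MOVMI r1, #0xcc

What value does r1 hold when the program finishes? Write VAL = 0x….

0: ✓ CMP  NZCV=1000
1: · MOVGT
2: · SUBHI
3: ✓ CMP  NZCV=0010
4: · MOVVS
5: · MOVMI

VAL = 0x5d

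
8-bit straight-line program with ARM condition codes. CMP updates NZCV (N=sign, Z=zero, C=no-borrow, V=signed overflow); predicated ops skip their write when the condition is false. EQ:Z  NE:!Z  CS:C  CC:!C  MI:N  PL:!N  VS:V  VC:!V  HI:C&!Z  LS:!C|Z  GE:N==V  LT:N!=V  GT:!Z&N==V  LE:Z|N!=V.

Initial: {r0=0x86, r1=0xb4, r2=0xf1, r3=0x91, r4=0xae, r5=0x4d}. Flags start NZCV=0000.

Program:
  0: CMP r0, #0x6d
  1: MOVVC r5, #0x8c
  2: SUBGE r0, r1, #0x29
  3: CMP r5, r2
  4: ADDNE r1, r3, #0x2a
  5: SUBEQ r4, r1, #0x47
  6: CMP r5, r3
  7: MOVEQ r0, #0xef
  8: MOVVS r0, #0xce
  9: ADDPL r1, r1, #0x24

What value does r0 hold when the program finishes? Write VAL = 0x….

VAL = 0xce

0: ✓ CMP  NZCV=0011
1: · MOVVC
2: · SUBGE
3: ✓ CMP  NZCV=0000
4: ✓ ADDNE  r1←0xbb
5: · SUBEQ
6: ✓ CMP  NZCV=1001
7: · MOVEQ
8: ✓ MOVVS  r0←0xce
9: · ADDPL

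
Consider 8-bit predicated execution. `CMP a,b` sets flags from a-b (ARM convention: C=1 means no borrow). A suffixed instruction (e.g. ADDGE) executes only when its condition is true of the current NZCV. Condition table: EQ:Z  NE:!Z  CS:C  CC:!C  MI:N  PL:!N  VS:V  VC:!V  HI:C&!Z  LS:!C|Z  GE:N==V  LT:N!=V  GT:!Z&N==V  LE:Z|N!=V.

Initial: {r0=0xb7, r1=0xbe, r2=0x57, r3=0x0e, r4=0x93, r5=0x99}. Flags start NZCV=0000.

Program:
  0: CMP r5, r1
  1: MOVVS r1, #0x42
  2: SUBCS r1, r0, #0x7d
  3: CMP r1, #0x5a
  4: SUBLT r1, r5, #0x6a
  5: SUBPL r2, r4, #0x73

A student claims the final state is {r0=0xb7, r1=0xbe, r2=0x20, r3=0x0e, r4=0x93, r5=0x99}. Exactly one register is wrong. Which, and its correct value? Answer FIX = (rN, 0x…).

[0] flags=1000 → (cmp)
[1] flags=1000 VS?F → skip
[2] flags=1000 CS?F → skip
[3] flags=0011 → (cmp)
[4] flags=0011 LT?T → r1=0x2f
[5] flags=0011 PL?T → r2=0x20

FIX = (r1, 0x2f)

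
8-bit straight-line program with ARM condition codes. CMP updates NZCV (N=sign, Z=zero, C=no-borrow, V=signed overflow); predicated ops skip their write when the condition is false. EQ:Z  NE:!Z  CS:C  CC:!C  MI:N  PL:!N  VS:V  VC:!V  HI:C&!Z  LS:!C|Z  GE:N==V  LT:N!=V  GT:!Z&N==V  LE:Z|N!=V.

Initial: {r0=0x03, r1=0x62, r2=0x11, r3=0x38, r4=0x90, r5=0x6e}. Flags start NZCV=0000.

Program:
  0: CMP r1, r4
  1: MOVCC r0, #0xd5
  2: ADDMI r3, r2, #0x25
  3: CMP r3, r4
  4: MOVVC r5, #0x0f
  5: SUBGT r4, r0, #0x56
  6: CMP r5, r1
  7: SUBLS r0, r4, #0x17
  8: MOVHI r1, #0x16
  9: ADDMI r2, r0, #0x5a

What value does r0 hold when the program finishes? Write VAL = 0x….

[0] flags=1001 → (cmp)
[1] flags=1001 CC?T → r0=0xd5
[2] flags=1001 MI?T → r3=0x36
[3] flags=1001 → (cmp)
[4] flags=1001 VC?F → skip
[5] flags=1001 GT?T → r4=0x7f
[6] flags=0010 → (cmp)
[7] flags=0010 LS?F → skip
[8] flags=0010 HI?T → r1=0x16
[9] flags=0010 MI?F → skip

VAL = 0xd5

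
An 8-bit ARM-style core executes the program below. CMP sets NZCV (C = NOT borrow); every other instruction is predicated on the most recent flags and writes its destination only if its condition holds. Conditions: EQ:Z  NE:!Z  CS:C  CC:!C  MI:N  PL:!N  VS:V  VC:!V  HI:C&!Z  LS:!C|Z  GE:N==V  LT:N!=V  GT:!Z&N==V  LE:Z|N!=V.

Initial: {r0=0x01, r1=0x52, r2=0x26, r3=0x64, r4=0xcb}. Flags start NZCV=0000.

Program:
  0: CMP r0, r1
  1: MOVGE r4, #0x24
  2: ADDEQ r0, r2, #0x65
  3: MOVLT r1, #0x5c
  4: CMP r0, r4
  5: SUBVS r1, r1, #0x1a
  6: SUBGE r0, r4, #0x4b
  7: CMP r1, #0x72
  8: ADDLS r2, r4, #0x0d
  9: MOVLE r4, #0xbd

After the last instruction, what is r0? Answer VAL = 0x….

[0] flags=1000 → (cmp)
[1] flags=1000 GE?F → skip
[2] flags=1000 EQ?F → skip
[3] flags=1000 LT?T → r1=0x5c
[4] flags=0000 → (cmp)
[5] flags=0000 VS?F → skip
[6] flags=0000 GE?T → r0=0x80
[7] flags=1000 → (cmp)
[8] flags=1000 LS?T → r2=0xd8
[9] flags=1000 LE?T → r4=0xbd

VAL = 0x80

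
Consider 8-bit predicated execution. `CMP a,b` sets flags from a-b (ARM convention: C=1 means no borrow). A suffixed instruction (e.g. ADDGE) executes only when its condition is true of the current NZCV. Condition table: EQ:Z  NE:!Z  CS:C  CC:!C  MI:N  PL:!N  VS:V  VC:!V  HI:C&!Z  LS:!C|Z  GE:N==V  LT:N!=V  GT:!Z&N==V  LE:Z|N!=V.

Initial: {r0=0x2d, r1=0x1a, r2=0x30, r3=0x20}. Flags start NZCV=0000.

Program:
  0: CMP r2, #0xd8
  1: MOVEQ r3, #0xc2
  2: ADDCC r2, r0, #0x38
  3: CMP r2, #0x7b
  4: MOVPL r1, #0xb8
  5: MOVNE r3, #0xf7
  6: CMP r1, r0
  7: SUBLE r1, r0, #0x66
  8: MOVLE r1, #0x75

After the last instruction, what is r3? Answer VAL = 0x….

VAL = 0xf7

[0] flags=0000 → (cmp)
[1] flags=0000 EQ?F → skip
[2] flags=0000 CC?T → r2=0x65
[3] flags=1000 → (cmp)
[4] flags=1000 PL?F → skip
[5] flags=1000 NE?T → r3=0xf7
[6] flags=1000 → (cmp)
[7] flags=1000 LE?T → r1=0xc7
[8] flags=1000 LE?T → r1=0x75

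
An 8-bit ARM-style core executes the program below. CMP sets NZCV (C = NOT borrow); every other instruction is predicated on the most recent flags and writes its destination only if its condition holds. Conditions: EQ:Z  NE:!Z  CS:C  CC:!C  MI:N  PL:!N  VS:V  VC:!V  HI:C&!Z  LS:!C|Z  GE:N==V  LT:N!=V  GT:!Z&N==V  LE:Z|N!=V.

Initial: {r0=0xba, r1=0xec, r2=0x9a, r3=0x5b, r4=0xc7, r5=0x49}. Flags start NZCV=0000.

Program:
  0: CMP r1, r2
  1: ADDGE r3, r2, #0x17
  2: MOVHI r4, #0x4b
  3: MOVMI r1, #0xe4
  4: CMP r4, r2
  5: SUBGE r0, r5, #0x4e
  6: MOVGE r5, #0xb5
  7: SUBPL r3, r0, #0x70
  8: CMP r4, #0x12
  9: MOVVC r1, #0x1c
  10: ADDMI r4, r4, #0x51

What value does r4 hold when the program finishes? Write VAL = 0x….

VAL = 0x4b

0: ✓ CMP  NZCV=0010
1: ✓ ADDGE  r3←0xb1
2: ✓ MOVHI  r4←0x4b
3: · MOVMI
4: ✓ CMP  NZCV=1001
5: ✓ SUBGE  r0←0xfb
6: ✓ MOVGE  r5←0xb5
7: · SUBPL
8: ✓ CMP  NZCV=0010
9: ✓ MOVVC  r1←0x1c
10: · ADDMI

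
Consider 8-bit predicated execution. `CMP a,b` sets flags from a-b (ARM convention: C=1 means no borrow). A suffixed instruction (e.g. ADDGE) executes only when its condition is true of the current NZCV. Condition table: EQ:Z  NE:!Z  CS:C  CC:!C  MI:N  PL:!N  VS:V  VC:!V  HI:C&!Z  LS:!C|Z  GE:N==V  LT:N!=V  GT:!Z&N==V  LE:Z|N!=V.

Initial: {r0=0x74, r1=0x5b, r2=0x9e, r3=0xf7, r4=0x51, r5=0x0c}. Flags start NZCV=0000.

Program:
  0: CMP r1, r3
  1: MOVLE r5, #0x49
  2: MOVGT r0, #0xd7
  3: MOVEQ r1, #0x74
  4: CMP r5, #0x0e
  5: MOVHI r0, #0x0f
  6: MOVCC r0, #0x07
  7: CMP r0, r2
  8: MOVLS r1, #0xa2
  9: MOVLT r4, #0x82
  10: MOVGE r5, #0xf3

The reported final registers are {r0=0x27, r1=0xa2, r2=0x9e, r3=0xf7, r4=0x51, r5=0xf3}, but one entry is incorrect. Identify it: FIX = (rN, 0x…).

FIX = (r0, 0x07)

[0] flags=0000 → (cmp)
[1] flags=0000 LE?F → skip
[2] flags=0000 GT?T → r0=0xd7
[3] flags=0000 EQ?F → skip
[4] flags=1000 → (cmp)
[5] flags=1000 HI?F → skip
[6] flags=1000 CC?T → r0=0x07
[7] flags=0000 → (cmp)
[8] flags=0000 LS?T → r1=0xa2
[9] flags=0000 LT?F → skip
[10] flags=0000 GE?T → r5=0xf3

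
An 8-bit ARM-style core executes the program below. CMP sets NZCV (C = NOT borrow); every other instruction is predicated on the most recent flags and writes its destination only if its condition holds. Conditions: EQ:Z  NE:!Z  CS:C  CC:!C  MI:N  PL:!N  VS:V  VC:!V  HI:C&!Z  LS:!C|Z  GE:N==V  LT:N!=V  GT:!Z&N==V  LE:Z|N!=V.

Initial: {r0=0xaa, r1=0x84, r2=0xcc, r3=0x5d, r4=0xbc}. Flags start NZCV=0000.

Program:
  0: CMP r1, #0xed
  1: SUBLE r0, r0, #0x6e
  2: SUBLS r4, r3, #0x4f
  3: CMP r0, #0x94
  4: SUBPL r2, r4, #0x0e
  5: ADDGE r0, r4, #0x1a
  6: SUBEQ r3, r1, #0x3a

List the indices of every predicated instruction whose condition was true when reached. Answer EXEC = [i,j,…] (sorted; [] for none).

EXEC = [1,2,5]

0: ✓ CMP  NZCV=1000
1: ✓ SUBLE  r0←0x3c
2: ✓ SUBLS  r4←0x0e
3: ✓ CMP  NZCV=1001
4: · SUBPL
5: ✓ ADDGE  r0←0x28
6: · SUBEQ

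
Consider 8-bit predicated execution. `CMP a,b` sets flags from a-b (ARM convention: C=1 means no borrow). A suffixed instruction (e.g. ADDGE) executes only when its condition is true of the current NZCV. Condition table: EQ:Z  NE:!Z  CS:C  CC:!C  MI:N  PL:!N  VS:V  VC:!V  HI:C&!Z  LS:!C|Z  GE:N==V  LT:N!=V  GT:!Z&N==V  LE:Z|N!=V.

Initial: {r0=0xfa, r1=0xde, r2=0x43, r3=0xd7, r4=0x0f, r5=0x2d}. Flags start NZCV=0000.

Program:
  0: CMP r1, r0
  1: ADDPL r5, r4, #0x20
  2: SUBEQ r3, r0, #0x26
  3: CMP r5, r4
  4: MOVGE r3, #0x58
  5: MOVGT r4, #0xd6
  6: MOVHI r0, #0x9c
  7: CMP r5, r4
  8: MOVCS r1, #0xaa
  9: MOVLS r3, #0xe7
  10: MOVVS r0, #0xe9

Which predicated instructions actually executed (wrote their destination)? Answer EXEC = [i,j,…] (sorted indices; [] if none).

0: ✓ CMP  NZCV=1000
1: · ADDPL
2: · SUBEQ
3: ✓ CMP  NZCV=0010
4: ✓ MOVGE  r3←0x58
5: ✓ MOVGT  r4←0xd6
6: ✓ MOVHI  r0←0x9c
7: ✓ CMP  NZCV=0000
8: · MOVCS
9: ✓ MOVLS  r3←0xe7
10: · MOVVS

EXEC = [4,5,6,9]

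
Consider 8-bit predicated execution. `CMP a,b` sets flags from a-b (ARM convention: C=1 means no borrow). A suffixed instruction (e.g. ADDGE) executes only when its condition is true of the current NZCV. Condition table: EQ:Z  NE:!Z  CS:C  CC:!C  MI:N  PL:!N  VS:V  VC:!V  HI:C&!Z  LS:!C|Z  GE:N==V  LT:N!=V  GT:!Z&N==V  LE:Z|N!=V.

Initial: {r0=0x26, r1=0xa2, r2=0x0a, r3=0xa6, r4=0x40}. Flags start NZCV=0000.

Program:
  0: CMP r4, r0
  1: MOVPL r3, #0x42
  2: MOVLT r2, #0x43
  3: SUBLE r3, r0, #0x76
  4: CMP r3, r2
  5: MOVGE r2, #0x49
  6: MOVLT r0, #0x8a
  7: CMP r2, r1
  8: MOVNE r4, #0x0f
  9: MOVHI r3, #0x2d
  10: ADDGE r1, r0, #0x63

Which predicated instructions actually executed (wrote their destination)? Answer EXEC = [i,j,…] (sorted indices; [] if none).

EXEC = [1,5,8,10]

[0] flags=0010 → (cmp)
[1] flags=0010 PL?T → r3=0x42
[2] flags=0010 LT?F → skip
[3] flags=0010 LE?F → skip
[4] flags=0010 → (cmp)
[5] flags=0010 GE?T → r2=0x49
[6] flags=0010 LT?F → skip
[7] flags=1001 → (cmp)
[8] flags=1001 NE?T → r4=0x0f
[9] flags=1001 HI?F → skip
[10] flags=1001 GE?T → r1=0x89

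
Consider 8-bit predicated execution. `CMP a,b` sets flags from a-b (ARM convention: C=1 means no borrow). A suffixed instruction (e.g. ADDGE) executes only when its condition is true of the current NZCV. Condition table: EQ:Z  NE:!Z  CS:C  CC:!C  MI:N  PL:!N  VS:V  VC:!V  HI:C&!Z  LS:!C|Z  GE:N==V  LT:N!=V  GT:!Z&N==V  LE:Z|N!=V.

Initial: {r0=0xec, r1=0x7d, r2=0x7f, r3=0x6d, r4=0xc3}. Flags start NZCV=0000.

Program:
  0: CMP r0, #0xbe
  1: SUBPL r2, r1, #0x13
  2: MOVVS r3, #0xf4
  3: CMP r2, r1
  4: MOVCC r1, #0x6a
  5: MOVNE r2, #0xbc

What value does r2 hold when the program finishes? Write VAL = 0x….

0: ✓ CMP  NZCV=0010
1: ✓ SUBPL  r2←0x6a
2: · MOVVS
3: ✓ CMP  NZCV=1000
4: ✓ MOVCC  r1←0x6a
5: ✓ MOVNE  r2←0xbc

VAL = 0xbc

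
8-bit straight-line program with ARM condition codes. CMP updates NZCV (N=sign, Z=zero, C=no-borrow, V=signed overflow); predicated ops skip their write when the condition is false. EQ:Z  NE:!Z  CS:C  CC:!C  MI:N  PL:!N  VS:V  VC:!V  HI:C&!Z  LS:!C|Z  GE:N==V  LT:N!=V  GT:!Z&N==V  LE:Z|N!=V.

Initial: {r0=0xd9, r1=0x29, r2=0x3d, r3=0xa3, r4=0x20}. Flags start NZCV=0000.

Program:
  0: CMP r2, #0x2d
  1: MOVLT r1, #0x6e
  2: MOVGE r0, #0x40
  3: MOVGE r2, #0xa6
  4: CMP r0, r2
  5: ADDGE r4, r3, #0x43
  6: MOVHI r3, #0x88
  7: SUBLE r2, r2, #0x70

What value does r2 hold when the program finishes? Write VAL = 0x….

VAL = 0xa6

[0] flags=0010 → (cmp)
[1] flags=0010 LT?F → skip
[2] flags=0010 GE?T → r0=0x40
[3] flags=0010 GE?T → r2=0xa6
[4] flags=1001 → (cmp)
[5] flags=1001 GE?T → r4=0xe6
[6] flags=1001 HI?F → skip
[7] flags=1001 LE?F → skip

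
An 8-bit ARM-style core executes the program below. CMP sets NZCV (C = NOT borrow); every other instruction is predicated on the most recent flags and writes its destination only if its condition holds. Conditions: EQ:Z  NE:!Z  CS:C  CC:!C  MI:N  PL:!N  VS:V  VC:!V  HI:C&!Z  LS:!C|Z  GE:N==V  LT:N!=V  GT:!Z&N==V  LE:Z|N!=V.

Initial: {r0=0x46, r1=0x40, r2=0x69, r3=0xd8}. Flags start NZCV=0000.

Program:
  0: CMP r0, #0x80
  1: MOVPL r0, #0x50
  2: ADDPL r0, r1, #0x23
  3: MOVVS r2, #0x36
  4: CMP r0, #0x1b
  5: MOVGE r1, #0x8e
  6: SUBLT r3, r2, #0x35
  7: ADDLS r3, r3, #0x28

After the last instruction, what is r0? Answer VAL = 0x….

VAL = 0x46

[0] flags=1001 → (cmp)
[1] flags=1001 PL?F → skip
[2] flags=1001 PL?F → skip
[3] flags=1001 VS?T → r2=0x36
[4] flags=0010 → (cmp)
[5] flags=0010 GE?T → r1=0x8e
[6] flags=0010 LT?F → skip
[7] flags=0010 LS?F → skip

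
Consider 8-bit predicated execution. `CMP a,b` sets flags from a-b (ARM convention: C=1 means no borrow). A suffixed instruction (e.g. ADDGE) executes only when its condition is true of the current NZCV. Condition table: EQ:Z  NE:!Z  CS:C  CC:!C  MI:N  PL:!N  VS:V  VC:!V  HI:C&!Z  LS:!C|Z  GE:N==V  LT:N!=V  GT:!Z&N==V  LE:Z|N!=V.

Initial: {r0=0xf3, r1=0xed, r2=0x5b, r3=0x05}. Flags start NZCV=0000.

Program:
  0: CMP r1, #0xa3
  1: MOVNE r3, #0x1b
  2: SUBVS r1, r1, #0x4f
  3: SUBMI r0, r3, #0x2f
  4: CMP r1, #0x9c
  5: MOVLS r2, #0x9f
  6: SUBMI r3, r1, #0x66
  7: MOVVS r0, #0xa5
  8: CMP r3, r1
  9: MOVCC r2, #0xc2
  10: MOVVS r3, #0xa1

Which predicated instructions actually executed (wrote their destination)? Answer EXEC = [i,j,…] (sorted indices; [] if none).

0: ✓ CMP  NZCV=0010
1: ✓ MOVNE  r3←0x1b
2: · SUBVS
3: · SUBMI
4: ✓ CMP  NZCV=0010
5: · MOVLS
6: · SUBMI
7: · MOVVS
8: ✓ CMP  NZCV=0000
9: ✓ MOVCC  r2←0xc2
10: · MOVVS

EXEC = [1,9]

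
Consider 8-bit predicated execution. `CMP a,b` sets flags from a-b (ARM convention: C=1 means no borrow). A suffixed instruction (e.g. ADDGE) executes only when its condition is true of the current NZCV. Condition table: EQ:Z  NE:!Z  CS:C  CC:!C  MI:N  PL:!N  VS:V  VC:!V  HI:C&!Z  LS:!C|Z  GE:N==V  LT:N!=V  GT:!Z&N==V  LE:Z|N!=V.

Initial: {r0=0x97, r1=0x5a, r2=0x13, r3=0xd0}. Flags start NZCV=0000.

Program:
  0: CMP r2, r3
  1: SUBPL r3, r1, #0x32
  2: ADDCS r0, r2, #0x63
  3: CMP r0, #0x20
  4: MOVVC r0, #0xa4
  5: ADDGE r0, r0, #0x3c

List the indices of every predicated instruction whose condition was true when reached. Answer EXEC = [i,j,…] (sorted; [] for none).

EXEC = [1]

0: ✓ CMP  NZCV=0000
1: ✓ SUBPL  r3←0x28
2: · ADDCS
3: ✓ CMP  NZCV=0011
4: · MOVVC
5: · ADDGE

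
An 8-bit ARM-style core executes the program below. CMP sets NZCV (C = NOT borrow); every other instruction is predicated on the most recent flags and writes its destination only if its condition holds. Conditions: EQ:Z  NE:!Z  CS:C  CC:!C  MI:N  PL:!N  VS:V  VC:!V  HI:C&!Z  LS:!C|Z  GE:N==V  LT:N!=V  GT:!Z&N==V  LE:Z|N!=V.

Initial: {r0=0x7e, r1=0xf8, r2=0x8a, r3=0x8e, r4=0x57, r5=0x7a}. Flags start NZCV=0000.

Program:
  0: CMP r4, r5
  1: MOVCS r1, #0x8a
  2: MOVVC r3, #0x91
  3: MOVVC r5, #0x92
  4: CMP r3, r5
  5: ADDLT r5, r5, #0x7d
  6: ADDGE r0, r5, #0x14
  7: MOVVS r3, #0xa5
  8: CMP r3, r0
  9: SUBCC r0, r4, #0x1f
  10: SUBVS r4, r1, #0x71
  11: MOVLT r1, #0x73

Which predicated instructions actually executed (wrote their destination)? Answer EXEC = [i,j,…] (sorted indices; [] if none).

EXEC = [2,3,5,10,11]

0: ✓ CMP  NZCV=1000
1: · MOVCS
2: ✓ MOVVC  r3←0x91
3: ✓ MOVVC  r5←0x92
4: ✓ CMP  NZCV=1000
5: ✓ ADDLT  r5←0x0f
6: · ADDGE
7: · MOVVS
8: ✓ CMP  NZCV=0011
9: · SUBCC
10: ✓ SUBVS  r4←0x87
11: ✓ MOVLT  r1←0x73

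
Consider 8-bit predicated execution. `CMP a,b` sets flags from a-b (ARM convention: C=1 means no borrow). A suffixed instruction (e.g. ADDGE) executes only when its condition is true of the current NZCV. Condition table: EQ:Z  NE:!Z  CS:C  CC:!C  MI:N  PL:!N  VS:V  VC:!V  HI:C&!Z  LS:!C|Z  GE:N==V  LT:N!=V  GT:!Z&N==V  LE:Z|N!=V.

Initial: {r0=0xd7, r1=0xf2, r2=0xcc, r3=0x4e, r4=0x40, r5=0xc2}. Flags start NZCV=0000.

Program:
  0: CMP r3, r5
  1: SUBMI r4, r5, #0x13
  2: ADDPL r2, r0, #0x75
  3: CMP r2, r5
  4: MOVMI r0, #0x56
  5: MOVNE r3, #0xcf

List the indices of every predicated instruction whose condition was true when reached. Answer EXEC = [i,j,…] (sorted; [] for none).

EXEC = [1,5]

0: ✓ CMP  NZCV=1001
1: ✓ SUBMI  r4←0xaf
2: · ADDPL
3: ✓ CMP  NZCV=0010
4: · MOVMI
5: ✓ MOVNE  r3←0xcf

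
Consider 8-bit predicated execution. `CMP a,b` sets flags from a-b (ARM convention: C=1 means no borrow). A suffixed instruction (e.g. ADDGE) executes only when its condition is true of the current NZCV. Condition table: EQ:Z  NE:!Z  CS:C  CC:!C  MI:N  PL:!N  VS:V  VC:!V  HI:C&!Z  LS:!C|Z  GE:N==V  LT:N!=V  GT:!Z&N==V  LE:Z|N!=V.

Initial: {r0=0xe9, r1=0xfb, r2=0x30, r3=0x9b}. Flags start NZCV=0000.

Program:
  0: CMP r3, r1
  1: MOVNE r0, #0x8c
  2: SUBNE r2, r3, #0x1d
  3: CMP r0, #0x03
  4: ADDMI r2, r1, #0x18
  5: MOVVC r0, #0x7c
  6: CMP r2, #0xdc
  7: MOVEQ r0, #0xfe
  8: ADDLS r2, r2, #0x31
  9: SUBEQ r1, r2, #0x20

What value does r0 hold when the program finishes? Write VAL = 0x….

[0] flags=1000 → (cmp)
[1] flags=1000 NE?T → r0=0x8c
[2] flags=1000 NE?T → r2=0x7e
[3] flags=1010 → (cmp)
[4] flags=1010 MI?T → r2=0x13
[5] flags=1010 VC?T → r0=0x7c
[6] flags=0000 → (cmp)
[7] flags=0000 EQ?F → skip
[8] flags=0000 LS?T → r2=0x44
[9] flags=0000 EQ?F → skip

VAL = 0x7c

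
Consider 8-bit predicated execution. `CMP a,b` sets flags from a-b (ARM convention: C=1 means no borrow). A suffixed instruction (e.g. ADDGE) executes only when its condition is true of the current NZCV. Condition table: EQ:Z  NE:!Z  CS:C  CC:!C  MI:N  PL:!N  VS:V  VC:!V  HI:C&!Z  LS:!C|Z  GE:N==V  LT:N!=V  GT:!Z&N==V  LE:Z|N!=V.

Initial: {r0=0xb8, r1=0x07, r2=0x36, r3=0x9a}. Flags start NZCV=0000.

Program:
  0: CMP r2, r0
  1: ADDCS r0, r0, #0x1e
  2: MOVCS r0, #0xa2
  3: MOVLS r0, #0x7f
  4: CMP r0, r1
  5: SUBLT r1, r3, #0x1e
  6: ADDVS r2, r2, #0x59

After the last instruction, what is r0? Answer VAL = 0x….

VAL = 0x7f

[0] flags=0000 → (cmp)
[1] flags=0000 CS?F → skip
[2] flags=0000 CS?F → skip
[3] flags=0000 LS?T → r0=0x7f
[4] flags=0010 → (cmp)
[5] flags=0010 LT?F → skip
[6] flags=0010 VS?F → skip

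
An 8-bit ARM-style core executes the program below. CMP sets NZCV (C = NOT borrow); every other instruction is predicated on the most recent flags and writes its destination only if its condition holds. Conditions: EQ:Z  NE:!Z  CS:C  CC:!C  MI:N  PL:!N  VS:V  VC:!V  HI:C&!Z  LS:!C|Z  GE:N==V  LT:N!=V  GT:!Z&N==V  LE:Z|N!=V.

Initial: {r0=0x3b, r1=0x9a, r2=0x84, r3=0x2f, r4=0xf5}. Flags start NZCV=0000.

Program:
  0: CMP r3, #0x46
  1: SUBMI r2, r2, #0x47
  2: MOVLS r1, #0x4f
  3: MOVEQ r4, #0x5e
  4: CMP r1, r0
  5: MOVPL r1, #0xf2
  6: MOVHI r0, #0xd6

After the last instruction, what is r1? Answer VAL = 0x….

[0] flags=1000 → (cmp)
[1] flags=1000 MI?T → r2=0x3d
[2] flags=1000 LS?T → r1=0x4f
[3] flags=1000 EQ?F → skip
[4] flags=0010 → (cmp)
[5] flags=0010 PL?T → r1=0xf2
[6] flags=0010 HI?T → r0=0xd6

VAL = 0xf2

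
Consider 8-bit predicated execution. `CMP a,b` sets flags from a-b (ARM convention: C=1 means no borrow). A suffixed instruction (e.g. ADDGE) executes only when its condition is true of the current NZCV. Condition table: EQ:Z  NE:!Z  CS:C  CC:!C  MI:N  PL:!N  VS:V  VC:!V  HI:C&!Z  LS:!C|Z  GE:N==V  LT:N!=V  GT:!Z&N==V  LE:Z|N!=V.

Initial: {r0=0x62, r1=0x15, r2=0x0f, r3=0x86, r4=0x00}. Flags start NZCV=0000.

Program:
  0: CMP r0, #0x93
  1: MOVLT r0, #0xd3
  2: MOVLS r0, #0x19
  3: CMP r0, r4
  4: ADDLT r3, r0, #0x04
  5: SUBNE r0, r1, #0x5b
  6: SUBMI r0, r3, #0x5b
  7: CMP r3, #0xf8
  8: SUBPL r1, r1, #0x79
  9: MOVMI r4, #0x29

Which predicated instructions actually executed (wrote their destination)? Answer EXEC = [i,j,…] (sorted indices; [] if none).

0: ✓ CMP  NZCV=1001
1: · MOVLT
2: ✓ MOVLS  r0←0x19
3: ✓ CMP  NZCV=0010
4: · ADDLT
5: ✓ SUBNE  r0←0xba
6: · SUBMI
7: ✓ CMP  NZCV=1000
8: · SUBPL
9: ✓ MOVMI  r4←0x29

EXEC = [2,5,9]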